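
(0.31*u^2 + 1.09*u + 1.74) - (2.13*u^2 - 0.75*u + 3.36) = -1.82*u^2 + 1.84*u - 1.62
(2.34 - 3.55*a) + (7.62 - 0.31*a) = 9.96 - 3.86*a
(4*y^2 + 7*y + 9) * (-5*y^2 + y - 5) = -20*y^4 - 31*y^3 - 58*y^2 - 26*y - 45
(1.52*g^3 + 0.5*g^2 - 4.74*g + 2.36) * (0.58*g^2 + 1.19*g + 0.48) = 0.8816*g^5 + 2.0988*g^4 - 1.4246*g^3 - 4.0318*g^2 + 0.5332*g + 1.1328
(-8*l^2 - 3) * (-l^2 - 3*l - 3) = 8*l^4 + 24*l^3 + 27*l^2 + 9*l + 9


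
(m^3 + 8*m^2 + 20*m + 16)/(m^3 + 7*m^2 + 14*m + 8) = (m + 2)/(m + 1)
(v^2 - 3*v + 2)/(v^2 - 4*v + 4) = (v - 1)/(v - 2)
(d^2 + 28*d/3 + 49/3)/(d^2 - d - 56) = (d + 7/3)/(d - 8)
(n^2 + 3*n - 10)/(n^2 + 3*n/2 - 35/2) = 2*(n - 2)/(2*n - 7)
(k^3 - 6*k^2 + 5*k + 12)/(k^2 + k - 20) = (k^2 - 2*k - 3)/(k + 5)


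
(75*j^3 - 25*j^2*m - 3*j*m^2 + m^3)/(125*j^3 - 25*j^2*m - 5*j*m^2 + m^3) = (3*j - m)/(5*j - m)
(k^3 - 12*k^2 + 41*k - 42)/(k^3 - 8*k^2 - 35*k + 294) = (k^2 - 5*k + 6)/(k^2 - k - 42)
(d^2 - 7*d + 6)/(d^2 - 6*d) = (d - 1)/d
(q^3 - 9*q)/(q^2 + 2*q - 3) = q*(q - 3)/(q - 1)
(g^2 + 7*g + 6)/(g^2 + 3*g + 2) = (g + 6)/(g + 2)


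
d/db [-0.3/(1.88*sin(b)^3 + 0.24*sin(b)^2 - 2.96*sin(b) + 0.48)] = (1.692*sin(b)^2 + 0.144*sin(b) - 0.888)*cos(b)/(1.88*sin(b)^3 + 0.24*sin(b)^2 - 2.96*sin(b) + 0.48)^2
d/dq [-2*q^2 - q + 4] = -4*q - 1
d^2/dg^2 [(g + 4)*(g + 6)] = 2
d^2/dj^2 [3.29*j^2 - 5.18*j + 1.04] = 6.58000000000000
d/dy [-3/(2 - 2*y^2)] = -3*y/(y^2 - 1)^2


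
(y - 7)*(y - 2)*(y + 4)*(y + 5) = y^4 - 47*y^2 - 54*y + 280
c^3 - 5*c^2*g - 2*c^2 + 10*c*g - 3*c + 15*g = (c - 3)*(c + 1)*(c - 5*g)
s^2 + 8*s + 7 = (s + 1)*(s + 7)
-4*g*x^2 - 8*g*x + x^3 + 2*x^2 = x*(-4*g + x)*(x + 2)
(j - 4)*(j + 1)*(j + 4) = j^3 + j^2 - 16*j - 16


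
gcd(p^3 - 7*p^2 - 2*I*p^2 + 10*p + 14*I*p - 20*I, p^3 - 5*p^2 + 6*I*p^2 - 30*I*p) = p - 5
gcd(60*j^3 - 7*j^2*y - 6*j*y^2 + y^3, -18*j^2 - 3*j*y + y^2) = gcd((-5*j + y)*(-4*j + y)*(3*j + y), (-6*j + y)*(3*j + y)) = 3*j + y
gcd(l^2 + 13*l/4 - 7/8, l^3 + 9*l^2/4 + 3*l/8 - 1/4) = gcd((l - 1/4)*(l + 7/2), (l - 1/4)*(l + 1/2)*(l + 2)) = l - 1/4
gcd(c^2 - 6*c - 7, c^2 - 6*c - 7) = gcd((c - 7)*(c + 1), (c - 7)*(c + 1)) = c^2 - 6*c - 7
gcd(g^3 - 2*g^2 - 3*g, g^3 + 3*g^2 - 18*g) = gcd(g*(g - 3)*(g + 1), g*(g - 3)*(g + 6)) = g^2 - 3*g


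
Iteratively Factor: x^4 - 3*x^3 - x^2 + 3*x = (x - 3)*(x^3 - x) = (x - 3)*(x + 1)*(x^2 - x) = x*(x - 3)*(x + 1)*(x - 1)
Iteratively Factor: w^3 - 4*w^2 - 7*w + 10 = (w - 1)*(w^2 - 3*w - 10) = (w - 5)*(w - 1)*(w + 2)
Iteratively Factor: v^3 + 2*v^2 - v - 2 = (v + 2)*(v^2 - 1) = (v + 1)*(v + 2)*(v - 1)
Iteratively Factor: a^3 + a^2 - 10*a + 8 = (a + 4)*(a^2 - 3*a + 2) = (a - 1)*(a + 4)*(a - 2)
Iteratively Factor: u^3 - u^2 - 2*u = (u - 2)*(u^2 + u) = u*(u - 2)*(u + 1)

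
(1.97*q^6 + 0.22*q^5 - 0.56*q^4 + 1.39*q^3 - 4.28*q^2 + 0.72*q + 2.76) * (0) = 0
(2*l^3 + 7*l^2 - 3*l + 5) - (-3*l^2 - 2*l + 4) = 2*l^3 + 10*l^2 - l + 1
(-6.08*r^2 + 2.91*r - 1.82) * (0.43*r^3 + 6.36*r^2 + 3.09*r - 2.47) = -2.6144*r^5 - 37.4175*r^4 - 1.06219999999999*r^3 + 12.4343*r^2 - 12.8115*r + 4.4954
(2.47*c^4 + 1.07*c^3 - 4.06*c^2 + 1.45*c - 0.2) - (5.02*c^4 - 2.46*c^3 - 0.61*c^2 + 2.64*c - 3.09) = -2.55*c^4 + 3.53*c^3 - 3.45*c^2 - 1.19*c + 2.89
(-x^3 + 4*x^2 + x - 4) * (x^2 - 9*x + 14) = -x^5 + 13*x^4 - 49*x^3 + 43*x^2 + 50*x - 56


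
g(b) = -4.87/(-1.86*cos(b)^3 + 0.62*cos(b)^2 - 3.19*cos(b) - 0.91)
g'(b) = -4.87*(-5.58*sin(b)*cos(b)^2 + 1.24*sin(b)*cos(b) - 3.19*sin(b))/(-1.86*cos(b)^3 + 0.62*cos(b)^2 - 3.19*cos(b) - 0.91)^2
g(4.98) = 2.79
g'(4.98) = -5.02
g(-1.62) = 6.48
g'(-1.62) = -28.13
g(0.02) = 0.91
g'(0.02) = 0.03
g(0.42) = 1.03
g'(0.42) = 0.60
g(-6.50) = 0.94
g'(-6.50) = -0.29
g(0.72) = 1.30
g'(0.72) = 1.24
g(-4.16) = -4.05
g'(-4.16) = 15.40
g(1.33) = 2.93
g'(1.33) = 5.51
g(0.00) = 0.91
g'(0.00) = 0.00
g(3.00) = -1.04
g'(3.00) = 0.31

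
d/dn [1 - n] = -1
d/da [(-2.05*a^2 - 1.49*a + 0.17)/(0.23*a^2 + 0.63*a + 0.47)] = (-0.9488*a^2 - 2.0052*a - 0.8074)/(0.0529*a^4 + 0.2898*a^3 + 0.6131*a^2 + 0.5922*a + 0.2209)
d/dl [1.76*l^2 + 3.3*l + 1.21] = 3.52*l + 3.3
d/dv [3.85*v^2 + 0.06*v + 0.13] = 7.7*v + 0.06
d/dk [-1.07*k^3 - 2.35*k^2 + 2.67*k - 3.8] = -3.21*k^2 - 4.7*k + 2.67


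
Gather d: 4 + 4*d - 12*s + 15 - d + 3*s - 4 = 3*d - 9*s + 15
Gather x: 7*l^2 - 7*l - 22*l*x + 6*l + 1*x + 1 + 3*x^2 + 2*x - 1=7*l^2 - l + 3*x^2 + x*(3 - 22*l)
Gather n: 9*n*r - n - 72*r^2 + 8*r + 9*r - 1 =n*(9*r - 1) - 72*r^2 + 17*r - 1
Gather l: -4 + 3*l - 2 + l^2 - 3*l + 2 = l^2 - 4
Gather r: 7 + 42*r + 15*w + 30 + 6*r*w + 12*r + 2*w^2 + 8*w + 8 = r*(6*w + 54) + 2*w^2 + 23*w + 45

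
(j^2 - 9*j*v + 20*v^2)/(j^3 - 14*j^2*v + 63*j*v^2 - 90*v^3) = (j - 4*v)/(j^2 - 9*j*v + 18*v^2)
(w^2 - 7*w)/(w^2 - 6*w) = (w - 7)/(w - 6)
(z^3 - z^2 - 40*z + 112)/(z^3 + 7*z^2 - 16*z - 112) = (z - 4)/(z + 4)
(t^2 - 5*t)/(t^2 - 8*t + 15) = t/(t - 3)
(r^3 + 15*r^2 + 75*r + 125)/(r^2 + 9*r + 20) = (r^2 + 10*r + 25)/(r + 4)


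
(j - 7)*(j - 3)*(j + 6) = j^3 - 4*j^2 - 39*j + 126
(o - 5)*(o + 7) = o^2 + 2*o - 35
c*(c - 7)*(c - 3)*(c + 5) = c^4 - 5*c^3 - 29*c^2 + 105*c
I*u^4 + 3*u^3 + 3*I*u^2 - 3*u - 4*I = (u - 1)*(u - 4*I)*(u + I)*(I*u + I)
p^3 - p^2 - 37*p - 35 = (p - 7)*(p + 1)*(p + 5)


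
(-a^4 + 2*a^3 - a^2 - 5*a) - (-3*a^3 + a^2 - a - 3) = -a^4 + 5*a^3 - 2*a^2 - 4*a + 3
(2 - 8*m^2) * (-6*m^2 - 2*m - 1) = 48*m^4 + 16*m^3 - 4*m^2 - 4*m - 2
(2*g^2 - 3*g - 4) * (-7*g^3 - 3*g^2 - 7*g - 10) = -14*g^5 + 15*g^4 + 23*g^3 + 13*g^2 + 58*g + 40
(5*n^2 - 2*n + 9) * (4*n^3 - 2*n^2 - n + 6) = 20*n^5 - 18*n^4 + 35*n^3 + 14*n^2 - 21*n + 54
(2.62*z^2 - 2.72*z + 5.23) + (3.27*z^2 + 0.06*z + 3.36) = 5.89*z^2 - 2.66*z + 8.59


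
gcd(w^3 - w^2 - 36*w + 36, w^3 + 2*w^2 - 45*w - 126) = w + 6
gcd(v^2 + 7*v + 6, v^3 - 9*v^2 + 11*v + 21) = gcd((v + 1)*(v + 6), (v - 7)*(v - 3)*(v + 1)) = v + 1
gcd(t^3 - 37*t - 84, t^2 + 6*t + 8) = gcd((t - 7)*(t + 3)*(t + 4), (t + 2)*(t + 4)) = t + 4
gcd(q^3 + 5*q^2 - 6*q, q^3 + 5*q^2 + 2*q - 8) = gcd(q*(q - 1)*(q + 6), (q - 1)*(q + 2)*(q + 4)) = q - 1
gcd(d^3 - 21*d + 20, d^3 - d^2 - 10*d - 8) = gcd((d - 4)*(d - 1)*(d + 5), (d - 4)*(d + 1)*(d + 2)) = d - 4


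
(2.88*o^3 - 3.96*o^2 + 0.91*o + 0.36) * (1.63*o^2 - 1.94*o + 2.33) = 4.6944*o^5 - 12.042*o^4 + 15.8761*o^3 - 10.4054*o^2 + 1.4219*o + 0.8388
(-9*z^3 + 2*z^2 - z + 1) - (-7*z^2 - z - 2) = -9*z^3 + 9*z^2 + 3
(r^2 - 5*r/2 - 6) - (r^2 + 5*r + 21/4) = -15*r/2 - 45/4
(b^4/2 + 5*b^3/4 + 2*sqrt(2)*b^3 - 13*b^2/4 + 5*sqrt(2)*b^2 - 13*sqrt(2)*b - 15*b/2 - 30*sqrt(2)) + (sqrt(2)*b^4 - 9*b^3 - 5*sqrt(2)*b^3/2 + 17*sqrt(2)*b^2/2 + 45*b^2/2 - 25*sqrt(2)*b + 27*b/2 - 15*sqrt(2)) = b^4/2 + sqrt(2)*b^4 - 31*b^3/4 - sqrt(2)*b^3/2 + 27*sqrt(2)*b^2/2 + 77*b^2/4 - 38*sqrt(2)*b + 6*b - 45*sqrt(2)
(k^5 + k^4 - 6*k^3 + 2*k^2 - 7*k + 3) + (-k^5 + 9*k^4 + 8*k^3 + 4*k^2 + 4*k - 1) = 10*k^4 + 2*k^3 + 6*k^2 - 3*k + 2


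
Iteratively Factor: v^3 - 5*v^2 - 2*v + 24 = (v + 2)*(v^2 - 7*v + 12) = (v - 4)*(v + 2)*(v - 3)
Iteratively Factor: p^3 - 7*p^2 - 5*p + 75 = (p - 5)*(p^2 - 2*p - 15) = (p - 5)^2*(p + 3)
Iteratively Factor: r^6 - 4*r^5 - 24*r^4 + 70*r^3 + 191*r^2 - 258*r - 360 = (r + 3)*(r^5 - 7*r^4 - 3*r^3 + 79*r^2 - 46*r - 120) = (r + 3)^2*(r^4 - 10*r^3 + 27*r^2 - 2*r - 40) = (r - 4)*(r + 3)^2*(r^3 - 6*r^2 + 3*r + 10) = (r - 4)*(r - 2)*(r + 3)^2*(r^2 - 4*r - 5) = (r - 4)*(r - 2)*(r + 1)*(r + 3)^2*(r - 5)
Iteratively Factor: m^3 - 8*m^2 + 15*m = (m - 5)*(m^2 - 3*m) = (m - 5)*(m - 3)*(m)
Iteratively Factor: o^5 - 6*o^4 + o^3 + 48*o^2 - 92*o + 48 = (o - 2)*(o^4 - 4*o^3 - 7*o^2 + 34*o - 24) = (o - 2)^2*(o^3 - 2*o^2 - 11*o + 12) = (o - 2)^2*(o + 3)*(o^2 - 5*o + 4) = (o - 2)^2*(o - 1)*(o + 3)*(o - 4)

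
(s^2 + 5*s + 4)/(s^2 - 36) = (s^2 + 5*s + 4)/(s^2 - 36)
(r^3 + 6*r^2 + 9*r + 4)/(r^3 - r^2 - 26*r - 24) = (r + 1)/(r - 6)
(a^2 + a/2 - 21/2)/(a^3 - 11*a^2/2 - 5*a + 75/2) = (2*a + 7)/(2*a^2 - 5*a - 25)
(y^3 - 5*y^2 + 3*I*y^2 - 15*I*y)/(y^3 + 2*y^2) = (y^2 + y*(-5 + 3*I) - 15*I)/(y*(y + 2))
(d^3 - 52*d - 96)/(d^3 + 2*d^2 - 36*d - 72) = (d - 8)/(d - 6)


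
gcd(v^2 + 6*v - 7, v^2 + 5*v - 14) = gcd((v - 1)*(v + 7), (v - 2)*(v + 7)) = v + 7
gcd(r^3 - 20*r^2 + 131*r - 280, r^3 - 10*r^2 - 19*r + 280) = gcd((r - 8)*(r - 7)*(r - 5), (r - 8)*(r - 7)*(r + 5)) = r^2 - 15*r + 56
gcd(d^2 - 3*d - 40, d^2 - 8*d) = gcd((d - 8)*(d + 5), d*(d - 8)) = d - 8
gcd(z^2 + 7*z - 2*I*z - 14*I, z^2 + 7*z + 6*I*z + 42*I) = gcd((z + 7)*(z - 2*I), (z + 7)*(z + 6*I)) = z + 7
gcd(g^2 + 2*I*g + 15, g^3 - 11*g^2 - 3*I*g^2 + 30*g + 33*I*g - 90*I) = g - 3*I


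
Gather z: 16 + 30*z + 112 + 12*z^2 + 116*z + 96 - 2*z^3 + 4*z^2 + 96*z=-2*z^3 + 16*z^2 + 242*z + 224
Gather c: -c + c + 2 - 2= 0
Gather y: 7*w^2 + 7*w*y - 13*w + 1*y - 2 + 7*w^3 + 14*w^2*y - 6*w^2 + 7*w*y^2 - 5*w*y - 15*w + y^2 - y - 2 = 7*w^3 + w^2 - 28*w + y^2*(7*w + 1) + y*(14*w^2 + 2*w) - 4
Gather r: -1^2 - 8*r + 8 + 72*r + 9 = 64*r + 16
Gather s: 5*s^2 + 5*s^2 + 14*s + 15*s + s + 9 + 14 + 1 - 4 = 10*s^2 + 30*s + 20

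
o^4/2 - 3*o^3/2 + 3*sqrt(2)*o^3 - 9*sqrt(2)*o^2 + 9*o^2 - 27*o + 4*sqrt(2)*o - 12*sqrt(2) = (o/2 + sqrt(2)/2)*(o - 3)*(o + sqrt(2))*(o + 4*sqrt(2))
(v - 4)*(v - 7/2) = v^2 - 15*v/2 + 14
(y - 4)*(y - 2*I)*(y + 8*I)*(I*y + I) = I*y^4 - 6*y^3 - 3*I*y^3 + 18*y^2 + 12*I*y^2 + 24*y - 48*I*y - 64*I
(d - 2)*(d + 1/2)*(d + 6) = d^3 + 9*d^2/2 - 10*d - 6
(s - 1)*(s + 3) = s^2 + 2*s - 3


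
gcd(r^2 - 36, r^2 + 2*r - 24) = r + 6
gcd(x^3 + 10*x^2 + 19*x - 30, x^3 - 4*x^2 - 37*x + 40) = x^2 + 4*x - 5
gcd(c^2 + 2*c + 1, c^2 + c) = c + 1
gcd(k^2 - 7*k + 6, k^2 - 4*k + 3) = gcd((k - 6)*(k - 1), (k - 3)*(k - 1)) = k - 1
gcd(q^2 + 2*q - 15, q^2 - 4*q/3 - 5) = q - 3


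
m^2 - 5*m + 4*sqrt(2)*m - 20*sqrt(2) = (m - 5)*(m + 4*sqrt(2))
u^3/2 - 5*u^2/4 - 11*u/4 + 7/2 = (u/2 + 1)*(u - 7/2)*(u - 1)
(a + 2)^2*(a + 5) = a^3 + 9*a^2 + 24*a + 20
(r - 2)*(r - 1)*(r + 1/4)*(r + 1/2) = r^4 - 9*r^3/4 - r^2/8 + 9*r/8 + 1/4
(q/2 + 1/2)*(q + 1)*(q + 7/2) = q^3/2 + 11*q^2/4 + 4*q + 7/4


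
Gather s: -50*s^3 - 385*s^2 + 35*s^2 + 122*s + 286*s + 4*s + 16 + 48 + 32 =-50*s^3 - 350*s^2 + 412*s + 96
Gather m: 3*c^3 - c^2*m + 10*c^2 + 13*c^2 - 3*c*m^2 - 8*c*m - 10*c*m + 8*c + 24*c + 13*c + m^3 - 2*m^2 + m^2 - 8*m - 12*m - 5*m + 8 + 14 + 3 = 3*c^3 + 23*c^2 + 45*c + m^3 + m^2*(-3*c - 1) + m*(-c^2 - 18*c - 25) + 25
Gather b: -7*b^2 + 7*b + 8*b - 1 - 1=-7*b^2 + 15*b - 2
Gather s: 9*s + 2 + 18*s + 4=27*s + 6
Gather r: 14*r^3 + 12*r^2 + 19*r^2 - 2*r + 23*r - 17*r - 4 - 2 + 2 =14*r^3 + 31*r^2 + 4*r - 4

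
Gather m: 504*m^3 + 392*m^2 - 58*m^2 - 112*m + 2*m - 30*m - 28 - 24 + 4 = 504*m^3 + 334*m^2 - 140*m - 48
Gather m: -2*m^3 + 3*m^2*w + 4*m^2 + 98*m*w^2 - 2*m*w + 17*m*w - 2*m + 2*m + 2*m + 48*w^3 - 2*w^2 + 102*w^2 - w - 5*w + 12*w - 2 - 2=-2*m^3 + m^2*(3*w + 4) + m*(98*w^2 + 15*w + 2) + 48*w^3 + 100*w^2 + 6*w - 4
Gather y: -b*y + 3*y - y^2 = -y^2 + y*(3 - b)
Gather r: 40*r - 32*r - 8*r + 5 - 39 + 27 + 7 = 0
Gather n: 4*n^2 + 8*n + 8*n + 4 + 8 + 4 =4*n^2 + 16*n + 16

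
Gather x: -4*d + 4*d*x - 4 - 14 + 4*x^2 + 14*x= -4*d + 4*x^2 + x*(4*d + 14) - 18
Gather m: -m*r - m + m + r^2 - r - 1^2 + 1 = -m*r + r^2 - r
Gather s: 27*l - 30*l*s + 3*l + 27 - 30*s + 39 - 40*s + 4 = 30*l + s*(-30*l - 70) + 70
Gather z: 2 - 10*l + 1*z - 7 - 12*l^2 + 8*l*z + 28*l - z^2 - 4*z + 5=-12*l^2 + 18*l - z^2 + z*(8*l - 3)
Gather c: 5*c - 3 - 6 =5*c - 9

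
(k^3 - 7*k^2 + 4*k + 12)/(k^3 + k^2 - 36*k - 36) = (k - 2)/(k + 6)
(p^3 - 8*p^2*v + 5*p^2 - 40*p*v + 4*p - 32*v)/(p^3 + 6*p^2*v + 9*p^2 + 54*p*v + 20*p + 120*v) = (p^2 - 8*p*v + p - 8*v)/(p^2 + 6*p*v + 5*p + 30*v)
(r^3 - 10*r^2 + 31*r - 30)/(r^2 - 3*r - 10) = (r^2 - 5*r + 6)/(r + 2)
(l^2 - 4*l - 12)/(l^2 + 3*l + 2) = (l - 6)/(l + 1)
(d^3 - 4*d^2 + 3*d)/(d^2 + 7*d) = (d^2 - 4*d + 3)/(d + 7)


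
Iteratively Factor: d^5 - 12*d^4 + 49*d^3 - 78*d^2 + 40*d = (d - 4)*(d^4 - 8*d^3 + 17*d^2 - 10*d) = (d - 5)*(d - 4)*(d^3 - 3*d^2 + 2*d) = d*(d - 5)*(d - 4)*(d^2 - 3*d + 2) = d*(d - 5)*(d - 4)*(d - 1)*(d - 2)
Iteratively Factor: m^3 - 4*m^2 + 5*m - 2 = (m - 2)*(m^2 - 2*m + 1) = (m - 2)*(m - 1)*(m - 1)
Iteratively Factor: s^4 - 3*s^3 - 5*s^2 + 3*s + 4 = (s - 1)*(s^3 - 2*s^2 - 7*s - 4) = (s - 1)*(s + 1)*(s^2 - 3*s - 4) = (s - 1)*(s + 1)^2*(s - 4)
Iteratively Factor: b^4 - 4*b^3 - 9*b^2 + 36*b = (b - 4)*(b^3 - 9*b) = (b - 4)*(b + 3)*(b^2 - 3*b) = (b - 4)*(b - 3)*(b + 3)*(b)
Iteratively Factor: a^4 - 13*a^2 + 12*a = (a + 4)*(a^3 - 4*a^2 + 3*a) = a*(a + 4)*(a^2 - 4*a + 3) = a*(a - 1)*(a + 4)*(a - 3)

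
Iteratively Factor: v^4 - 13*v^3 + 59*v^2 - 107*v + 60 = (v - 1)*(v^3 - 12*v^2 + 47*v - 60) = (v - 4)*(v - 1)*(v^2 - 8*v + 15) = (v - 4)*(v - 3)*(v - 1)*(v - 5)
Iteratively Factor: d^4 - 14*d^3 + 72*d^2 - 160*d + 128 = (d - 4)*(d^3 - 10*d^2 + 32*d - 32) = (d - 4)^2*(d^2 - 6*d + 8) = (d - 4)^3*(d - 2)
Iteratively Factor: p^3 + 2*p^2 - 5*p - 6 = (p + 1)*(p^2 + p - 6) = (p + 1)*(p + 3)*(p - 2)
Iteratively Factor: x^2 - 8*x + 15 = (x - 3)*(x - 5)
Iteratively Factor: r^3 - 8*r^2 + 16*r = (r - 4)*(r^2 - 4*r) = r*(r - 4)*(r - 4)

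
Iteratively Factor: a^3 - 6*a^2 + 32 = (a + 2)*(a^2 - 8*a + 16) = (a - 4)*(a + 2)*(a - 4)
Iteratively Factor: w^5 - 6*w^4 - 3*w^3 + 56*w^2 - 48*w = (w - 1)*(w^4 - 5*w^3 - 8*w^2 + 48*w) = (w - 4)*(w - 1)*(w^3 - w^2 - 12*w) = w*(w - 4)*(w - 1)*(w^2 - w - 12) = w*(w - 4)^2*(w - 1)*(w + 3)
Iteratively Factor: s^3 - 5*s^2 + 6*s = (s - 3)*(s^2 - 2*s) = (s - 3)*(s - 2)*(s)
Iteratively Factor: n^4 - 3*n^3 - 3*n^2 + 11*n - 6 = (n + 2)*(n^3 - 5*n^2 + 7*n - 3) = (n - 1)*(n + 2)*(n^2 - 4*n + 3) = (n - 1)^2*(n + 2)*(n - 3)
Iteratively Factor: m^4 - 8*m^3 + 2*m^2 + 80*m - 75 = (m + 3)*(m^3 - 11*m^2 + 35*m - 25) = (m - 5)*(m + 3)*(m^2 - 6*m + 5) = (m - 5)^2*(m + 3)*(m - 1)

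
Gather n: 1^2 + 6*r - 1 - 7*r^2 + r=-7*r^2 + 7*r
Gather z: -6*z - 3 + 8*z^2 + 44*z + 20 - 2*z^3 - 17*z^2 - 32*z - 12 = -2*z^3 - 9*z^2 + 6*z + 5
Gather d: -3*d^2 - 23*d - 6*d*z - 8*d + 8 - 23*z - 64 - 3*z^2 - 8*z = -3*d^2 + d*(-6*z - 31) - 3*z^2 - 31*z - 56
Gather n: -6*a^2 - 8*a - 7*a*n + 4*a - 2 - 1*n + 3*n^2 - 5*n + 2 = -6*a^2 - 4*a + 3*n^2 + n*(-7*a - 6)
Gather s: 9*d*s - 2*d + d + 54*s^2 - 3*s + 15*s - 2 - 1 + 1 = -d + 54*s^2 + s*(9*d + 12) - 2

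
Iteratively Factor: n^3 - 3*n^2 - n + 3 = (n + 1)*(n^2 - 4*n + 3) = (n - 1)*(n + 1)*(n - 3)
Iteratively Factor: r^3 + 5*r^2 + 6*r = (r + 3)*(r^2 + 2*r) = r*(r + 3)*(r + 2)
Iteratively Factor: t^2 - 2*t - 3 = (t + 1)*(t - 3)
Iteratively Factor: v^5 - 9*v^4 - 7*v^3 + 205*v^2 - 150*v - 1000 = (v + 2)*(v^4 - 11*v^3 + 15*v^2 + 175*v - 500) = (v + 2)*(v + 4)*(v^3 - 15*v^2 + 75*v - 125) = (v - 5)*(v + 2)*(v + 4)*(v^2 - 10*v + 25) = (v - 5)^2*(v + 2)*(v + 4)*(v - 5)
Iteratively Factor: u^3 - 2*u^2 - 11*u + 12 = (u - 1)*(u^2 - u - 12) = (u - 1)*(u + 3)*(u - 4)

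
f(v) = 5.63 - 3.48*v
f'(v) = -3.48000000000000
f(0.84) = 2.71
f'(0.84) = -3.48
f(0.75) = 3.02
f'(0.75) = -3.48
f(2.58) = -3.35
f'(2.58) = -3.48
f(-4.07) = 19.79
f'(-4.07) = -3.48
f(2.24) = -2.17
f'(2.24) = -3.48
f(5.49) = -13.48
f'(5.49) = -3.48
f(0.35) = 4.41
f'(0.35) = -3.48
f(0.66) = 3.33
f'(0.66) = -3.48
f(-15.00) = 57.83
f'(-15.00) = -3.48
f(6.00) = -15.25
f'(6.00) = -3.48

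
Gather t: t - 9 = t - 9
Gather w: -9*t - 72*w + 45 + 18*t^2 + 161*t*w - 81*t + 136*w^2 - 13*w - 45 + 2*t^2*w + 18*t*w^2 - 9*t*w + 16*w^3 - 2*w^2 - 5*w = 18*t^2 - 90*t + 16*w^3 + w^2*(18*t + 134) + w*(2*t^2 + 152*t - 90)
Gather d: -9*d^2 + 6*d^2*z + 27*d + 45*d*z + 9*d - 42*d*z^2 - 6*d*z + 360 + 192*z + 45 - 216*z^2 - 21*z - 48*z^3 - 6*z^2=d^2*(6*z - 9) + d*(-42*z^2 + 39*z + 36) - 48*z^3 - 222*z^2 + 171*z + 405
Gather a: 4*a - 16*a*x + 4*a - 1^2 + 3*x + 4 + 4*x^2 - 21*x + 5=a*(8 - 16*x) + 4*x^2 - 18*x + 8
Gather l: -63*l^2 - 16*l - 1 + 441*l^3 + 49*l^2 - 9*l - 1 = 441*l^3 - 14*l^2 - 25*l - 2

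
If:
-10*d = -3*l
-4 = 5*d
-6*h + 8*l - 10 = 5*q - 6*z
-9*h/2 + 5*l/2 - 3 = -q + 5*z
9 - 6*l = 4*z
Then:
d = -4/5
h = -2381/342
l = -8/3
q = 1093/114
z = 25/4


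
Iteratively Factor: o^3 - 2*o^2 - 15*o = (o)*(o^2 - 2*o - 15) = o*(o - 5)*(o + 3)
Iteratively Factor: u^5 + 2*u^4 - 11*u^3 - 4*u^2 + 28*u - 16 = (u - 2)*(u^4 + 4*u^3 - 3*u^2 - 10*u + 8) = (u - 2)*(u - 1)*(u^3 + 5*u^2 + 2*u - 8) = (u - 2)*(u - 1)*(u + 2)*(u^2 + 3*u - 4) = (u - 2)*(u - 1)^2*(u + 2)*(u + 4)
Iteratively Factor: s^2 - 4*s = (s - 4)*(s)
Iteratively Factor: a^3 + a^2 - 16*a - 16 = (a - 4)*(a^2 + 5*a + 4) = (a - 4)*(a + 4)*(a + 1)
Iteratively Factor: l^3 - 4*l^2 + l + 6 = (l - 2)*(l^2 - 2*l - 3) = (l - 2)*(l + 1)*(l - 3)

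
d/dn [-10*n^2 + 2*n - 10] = 2 - 20*n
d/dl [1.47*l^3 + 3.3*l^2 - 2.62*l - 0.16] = 4.41*l^2 + 6.6*l - 2.62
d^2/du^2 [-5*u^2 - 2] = -10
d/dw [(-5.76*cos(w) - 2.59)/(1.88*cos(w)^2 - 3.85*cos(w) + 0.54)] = (-10.8288*cos(w)^2 - 9.7384*cos(w) + 13.0819)*sin(w)/(3.5344*cos(w)^4 - 14.476*cos(w)^3 + 16.8529*cos(w)^2 - 4.158*cos(w) + 0.2916)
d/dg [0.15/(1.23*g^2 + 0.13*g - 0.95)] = (-0.369*g - 0.0195)/(1.23*g^2 + 0.13*g - 0.95)^2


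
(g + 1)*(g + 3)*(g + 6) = g^3 + 10*g^2 + 27*g + 18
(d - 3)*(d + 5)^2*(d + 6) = d^4 + 13*d^3 + 37*d^2 - 105*d - 450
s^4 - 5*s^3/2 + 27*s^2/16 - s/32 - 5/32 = (s - 5/4)*(s - 1)*(s - 1/2)*(s + 1/4)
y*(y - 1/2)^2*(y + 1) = y^4 - 3*y^2/4 + y/4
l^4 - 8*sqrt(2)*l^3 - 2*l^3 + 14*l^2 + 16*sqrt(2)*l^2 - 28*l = l*(l - 2)*(l - 7*sqrt(2))*(l - sqrt(2))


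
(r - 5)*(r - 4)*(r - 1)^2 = r^4 - 11*r^3 + 39*r^2 - 49*r + 20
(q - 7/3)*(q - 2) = q^2 - 13*q/3 + 14/3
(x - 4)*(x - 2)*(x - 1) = x^3 - 7*x^2 + 14*x - 8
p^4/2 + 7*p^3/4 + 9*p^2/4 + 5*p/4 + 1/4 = (p/2 + 1/2)*(p + 1/2)*(p + 1)^2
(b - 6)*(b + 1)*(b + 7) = b^3 + 2*b^2 - 41*b - 42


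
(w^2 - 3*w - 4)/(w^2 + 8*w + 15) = (w^2 - 3*w - 4)/(w^2 + 8*w + 15)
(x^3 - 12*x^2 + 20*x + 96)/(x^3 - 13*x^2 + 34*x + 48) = (x + 2)/(x + 1)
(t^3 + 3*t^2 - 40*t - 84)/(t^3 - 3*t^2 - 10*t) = (t^2 + t - 42)/(t*(t - 5))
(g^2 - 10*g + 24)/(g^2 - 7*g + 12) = (g - 6)/(g - 3)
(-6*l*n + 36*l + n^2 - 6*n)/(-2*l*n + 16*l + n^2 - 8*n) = (6*l*n - 36*l - n^2 + 6*n)/(2*l*n - 16*l - n^2 + 8*n)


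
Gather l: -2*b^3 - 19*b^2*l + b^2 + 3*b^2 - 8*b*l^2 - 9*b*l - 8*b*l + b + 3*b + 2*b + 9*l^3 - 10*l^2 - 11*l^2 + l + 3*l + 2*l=-2*b^3 + 4*b^2 + 6*b + 9*l^3 + l^2*(-8*b - 21) + l*(-19*b^2 - 17*b + 6)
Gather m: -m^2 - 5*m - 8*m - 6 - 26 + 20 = -m^2 - 13*m - 12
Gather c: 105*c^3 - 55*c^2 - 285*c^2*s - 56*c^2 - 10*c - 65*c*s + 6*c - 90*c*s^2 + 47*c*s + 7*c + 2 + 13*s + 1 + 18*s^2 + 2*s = 105*c^3 + c^2*(-285*s - 111) + c*(-90*s^2 - 18*s + 3) + 18*s^2 + 15*s + 3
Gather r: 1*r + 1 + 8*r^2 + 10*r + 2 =8*r^2 + 11*r + 3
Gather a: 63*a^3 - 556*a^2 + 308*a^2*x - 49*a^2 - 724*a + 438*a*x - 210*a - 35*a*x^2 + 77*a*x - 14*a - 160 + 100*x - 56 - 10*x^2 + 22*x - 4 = 63*a^3 + a^2*(308*x - 605) + a*(-35*x^2 + 515*x - 948) - 10*x^2 + 122*x - 220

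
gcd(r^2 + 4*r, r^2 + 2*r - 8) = r + 4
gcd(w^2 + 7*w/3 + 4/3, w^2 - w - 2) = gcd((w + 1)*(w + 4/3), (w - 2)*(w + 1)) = w + 1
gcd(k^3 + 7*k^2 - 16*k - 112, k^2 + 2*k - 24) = k - 4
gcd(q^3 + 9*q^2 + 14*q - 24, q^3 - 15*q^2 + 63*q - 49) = q - 1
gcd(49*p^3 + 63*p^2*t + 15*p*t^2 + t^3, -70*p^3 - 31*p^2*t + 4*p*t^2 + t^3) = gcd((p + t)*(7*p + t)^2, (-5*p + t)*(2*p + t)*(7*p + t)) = 7*p + t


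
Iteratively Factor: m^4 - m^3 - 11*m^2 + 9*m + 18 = (m - 3)*(m^3 + 2*m^2 - 5*m - 6) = (m - 3)*(m + 3)*(m^2 - m - 2) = (m - 3)*(m - 2)*(m + 3)*(m + 1)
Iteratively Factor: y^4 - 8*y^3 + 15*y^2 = (y - 5)*(y^3 - 3*y^2) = y*(y - 5)*(y^2 - 3*y) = y*(y - 5)*(y - 3)*(y)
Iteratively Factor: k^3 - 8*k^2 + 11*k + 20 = (k - 5)*(k^2 - 3*k - 4) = (k - 5)*(k - 4)*(k + 1)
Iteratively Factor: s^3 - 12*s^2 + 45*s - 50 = (s - 5)*(s^2 - 7*s + 10) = (s - 5)^2*(s - 2)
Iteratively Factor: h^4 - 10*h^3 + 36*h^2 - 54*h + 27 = (h - 1)*(h^3 - 9*h^2 + 27*h - 27) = (h - 3)*(h - 1)*(h^2 - 6*h + 9) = (h - 3)^2*(h - 1)*(h - 3)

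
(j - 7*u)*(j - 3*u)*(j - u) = j^3 - 11*j^2*u + 31*j*u^2 - 21*u^3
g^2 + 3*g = g*(g + 3)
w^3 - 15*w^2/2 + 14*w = w*(w - 4)*(w - 7/2)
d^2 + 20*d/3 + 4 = (d + 2/3)*(d + 6)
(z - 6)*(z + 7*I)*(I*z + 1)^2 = -z^4 + 6*z^3 - 5*I*z^3 - 13*z^2 + 30*I*z^2 + 78*z + 7*I*z - 42*I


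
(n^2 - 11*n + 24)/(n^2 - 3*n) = (n - 8)/n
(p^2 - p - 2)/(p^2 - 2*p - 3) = (p - 2)/(p - 3)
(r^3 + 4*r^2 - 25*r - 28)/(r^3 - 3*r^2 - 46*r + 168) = (r + 1)/(r - 6)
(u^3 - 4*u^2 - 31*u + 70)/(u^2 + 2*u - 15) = (u^2 - 9*u + 14)/(u - 3)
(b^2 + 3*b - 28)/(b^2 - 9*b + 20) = (b + 7)/(b - 5)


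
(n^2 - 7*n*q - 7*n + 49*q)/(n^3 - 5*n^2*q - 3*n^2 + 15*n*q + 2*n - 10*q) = (n^2 - 7*n*q - 7*n + 49*q)/(n^3 - 5*n^2*q - 3*n^2 + 15*n*q + 2*n - 10*q)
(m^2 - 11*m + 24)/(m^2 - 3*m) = (m - 8)/m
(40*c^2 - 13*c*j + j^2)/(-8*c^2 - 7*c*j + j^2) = (-5*c + j)/(c + j)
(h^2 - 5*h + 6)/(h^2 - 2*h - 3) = (h - 2)/(h + 1)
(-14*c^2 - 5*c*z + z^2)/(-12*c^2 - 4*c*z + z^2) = (-7*c + z)/(-6*c + z)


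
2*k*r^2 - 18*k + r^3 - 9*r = (2*k + r)*(r - 3)*(r + 3)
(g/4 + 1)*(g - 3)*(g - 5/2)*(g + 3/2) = g^4/4 - 67*g^2/16 + 33*g/16 + 45/4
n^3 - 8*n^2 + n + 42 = (n - 7)*(n - 3)*(n + 2)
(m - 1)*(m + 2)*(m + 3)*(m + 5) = m^4 + 9*m^3 + 21*m^2 - m - 30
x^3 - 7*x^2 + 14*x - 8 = (x - 4)*(x - 2)*(x - 1)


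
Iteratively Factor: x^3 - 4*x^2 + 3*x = (x)*(x^2 - 4*x + 3) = x*(x - 1)*(x - 3)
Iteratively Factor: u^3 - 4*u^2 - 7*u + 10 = (u - 5)*(u^2 + u - 2) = (u - 5)*(u - 1)*(u + 2)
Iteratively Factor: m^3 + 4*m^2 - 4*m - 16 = (m + 4)*(m^2 - 4) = (m - 2)*(m + 4)*(m + 2)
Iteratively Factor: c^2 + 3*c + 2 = (c + 1)*(c + 2)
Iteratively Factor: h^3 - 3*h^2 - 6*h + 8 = (h + 2)*(h^2 - 5*h + 4) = (h - 4)*(h + 2)*(h - 1)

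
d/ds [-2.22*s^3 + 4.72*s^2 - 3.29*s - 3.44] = -6.66*s^2 + 9.44*s - 3.29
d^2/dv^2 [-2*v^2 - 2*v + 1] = -4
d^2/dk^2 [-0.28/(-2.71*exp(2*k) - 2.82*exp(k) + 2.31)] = (-(3.0352*exp(k) + 0.7896)*(2.71*exp(2*k) + 2.82*exp(k) - 2.31) + 0.28*(5.42*exp(k) + 2.82)*(10.84*exp(k) + 5.64)*exp(k))*exp(k)/(2.71*exp(2*k) + 2.82*exp(k) - 2.31)^3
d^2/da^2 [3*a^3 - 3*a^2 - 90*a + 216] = 18*a - 6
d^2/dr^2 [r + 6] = 0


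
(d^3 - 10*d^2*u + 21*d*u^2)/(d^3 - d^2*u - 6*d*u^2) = (d - 7*u)/(d + 2*u)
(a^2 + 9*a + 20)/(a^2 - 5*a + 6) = (a^2 + 9*a + 20)/(a^2 - 5*a + 6)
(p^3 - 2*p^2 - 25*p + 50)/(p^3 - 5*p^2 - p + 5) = (p^2 + 3*p - 10)/(p^2 - 1)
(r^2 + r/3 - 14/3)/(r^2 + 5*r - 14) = (r + 7/3)/(r + 7)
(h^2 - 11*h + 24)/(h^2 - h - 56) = (h - 3)/(h + 7)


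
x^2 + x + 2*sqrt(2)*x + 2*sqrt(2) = (x + 1)*(x + 2*sqrt(2))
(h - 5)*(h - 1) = h^2 - 6*h + 5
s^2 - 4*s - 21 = (s - 7)*(s + 3)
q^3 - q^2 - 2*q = q*(q - 2)*(q + 1)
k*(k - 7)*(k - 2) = k^3 - 9*k^2 + 14*k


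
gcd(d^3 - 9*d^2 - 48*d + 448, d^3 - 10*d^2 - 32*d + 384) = d^2 - 16*d + 64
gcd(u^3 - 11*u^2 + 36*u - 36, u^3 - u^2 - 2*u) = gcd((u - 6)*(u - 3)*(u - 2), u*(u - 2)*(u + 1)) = u - 2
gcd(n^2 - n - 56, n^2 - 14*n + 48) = n - 8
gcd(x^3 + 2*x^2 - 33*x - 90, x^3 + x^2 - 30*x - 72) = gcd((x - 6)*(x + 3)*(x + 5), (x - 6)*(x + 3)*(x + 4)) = x^2 - 3*x - 18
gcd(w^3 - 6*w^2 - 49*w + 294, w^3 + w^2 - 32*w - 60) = w - 6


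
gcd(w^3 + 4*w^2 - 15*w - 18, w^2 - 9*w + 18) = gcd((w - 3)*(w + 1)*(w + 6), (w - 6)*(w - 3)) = w - 3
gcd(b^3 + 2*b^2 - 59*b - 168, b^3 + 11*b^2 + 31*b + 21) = b^2 + 10*b + 21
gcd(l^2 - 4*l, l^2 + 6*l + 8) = 1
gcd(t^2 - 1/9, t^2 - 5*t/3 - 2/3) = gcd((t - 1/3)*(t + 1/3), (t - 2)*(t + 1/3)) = t + 1/3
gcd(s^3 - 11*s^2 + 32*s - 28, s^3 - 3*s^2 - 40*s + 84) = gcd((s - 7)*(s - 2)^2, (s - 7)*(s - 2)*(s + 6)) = s^2 - 9*s + 14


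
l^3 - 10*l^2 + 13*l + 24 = (l - 8)*(l - 3)*(l + 1)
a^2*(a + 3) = a^3 + 3*a^2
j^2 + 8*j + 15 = (j + 3)*(j + 5)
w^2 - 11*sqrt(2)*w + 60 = (w - 6*sqrt(2))*(w - 5*sqrt(2))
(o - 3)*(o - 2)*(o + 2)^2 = o^4 - o^3 - 10*o^2 + 4*o + 24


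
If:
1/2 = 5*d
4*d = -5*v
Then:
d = 1/10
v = -2/25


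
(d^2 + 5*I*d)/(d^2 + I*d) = (d + 5*I)/(d + I)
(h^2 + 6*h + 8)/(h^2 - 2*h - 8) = (h + 4)/(h - 4)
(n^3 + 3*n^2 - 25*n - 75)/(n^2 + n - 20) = (n^2 - 2*n - 15)/(n - 4)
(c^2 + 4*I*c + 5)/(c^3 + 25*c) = (c - I)/(c*(c - 5*I))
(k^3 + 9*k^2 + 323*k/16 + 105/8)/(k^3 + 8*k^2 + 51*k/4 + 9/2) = (16*k^2 + 48*k + 35)/(4*(4*k^2 + 8*k + 3))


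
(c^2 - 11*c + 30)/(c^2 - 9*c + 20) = (c - 6)/(c - 4)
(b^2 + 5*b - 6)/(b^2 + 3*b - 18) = (b - 1)/(b - 3)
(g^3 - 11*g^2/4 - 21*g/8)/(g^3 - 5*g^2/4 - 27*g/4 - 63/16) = 2*g/(2*g + 3)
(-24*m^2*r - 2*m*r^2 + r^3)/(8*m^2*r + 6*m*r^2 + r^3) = (-6*m + r)/(2*m + r)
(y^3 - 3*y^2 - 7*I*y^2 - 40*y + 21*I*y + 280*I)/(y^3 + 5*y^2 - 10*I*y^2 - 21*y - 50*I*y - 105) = (y - 8)/(y - 3*I)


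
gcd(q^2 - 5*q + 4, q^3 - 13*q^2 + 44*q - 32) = q^2 - 5*q + 4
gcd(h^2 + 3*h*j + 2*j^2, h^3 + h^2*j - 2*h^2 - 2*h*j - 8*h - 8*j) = h + j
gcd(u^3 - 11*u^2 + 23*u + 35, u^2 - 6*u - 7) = u^2 - 6*u - 7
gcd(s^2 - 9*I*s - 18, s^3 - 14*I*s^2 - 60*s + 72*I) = s - 6*I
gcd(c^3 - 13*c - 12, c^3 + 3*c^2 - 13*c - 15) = c + 1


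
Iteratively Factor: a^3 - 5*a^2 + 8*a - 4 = (a - 2)*(a^2 - 3*a + 2) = (a - 2)*(a - 1)*(a - 2)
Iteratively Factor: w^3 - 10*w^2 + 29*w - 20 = (w - 4)*(w^2 - 6*w + 5) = (w - 5)*(w - 4)*(w - 1)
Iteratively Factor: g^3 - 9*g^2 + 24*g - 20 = (g - 2)*(g^2 - 7*g + 10) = (g - 2)^2*(g - 5)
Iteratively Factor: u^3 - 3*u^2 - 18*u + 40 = (u - 2)*(u^2 - u - 20) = (u - 5)*(u - 2)*(u + 4)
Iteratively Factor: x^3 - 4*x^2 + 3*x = (x)*(x^2 - 4*x + 3) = x*(x - 3)*(x - 1)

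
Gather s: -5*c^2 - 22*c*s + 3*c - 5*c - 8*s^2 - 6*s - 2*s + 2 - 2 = -5*c^2 - 2*c - 8*s^2 + s*(-22*c - 8)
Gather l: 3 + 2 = 5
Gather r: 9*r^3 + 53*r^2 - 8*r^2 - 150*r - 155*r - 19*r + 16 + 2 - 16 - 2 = 9*r^3 + 45*r^2 - 324*r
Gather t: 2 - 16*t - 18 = -16*t - 16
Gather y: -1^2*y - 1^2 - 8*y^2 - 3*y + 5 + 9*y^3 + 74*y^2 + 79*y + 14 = 9*y^3 + 66*y^2 + 75*y + 18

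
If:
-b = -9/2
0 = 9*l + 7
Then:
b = 9/2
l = -7/9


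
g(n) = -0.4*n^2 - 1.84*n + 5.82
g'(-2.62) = 0.26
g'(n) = -0.8*n - 1.84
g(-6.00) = 2.46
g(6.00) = -19.62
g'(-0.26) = -1.63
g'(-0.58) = -1.38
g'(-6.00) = 2.96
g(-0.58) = 6.75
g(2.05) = 0.37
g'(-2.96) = 0.53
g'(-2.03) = -0.22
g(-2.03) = 7.91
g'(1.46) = -3.01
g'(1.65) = -3.16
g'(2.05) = -3.48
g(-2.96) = 7.76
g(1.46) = 2.28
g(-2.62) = 7.90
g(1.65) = 1.70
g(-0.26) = 6.27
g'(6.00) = -6.64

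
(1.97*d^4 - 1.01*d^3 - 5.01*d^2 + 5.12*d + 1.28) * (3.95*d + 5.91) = 7.7815*d^5 + 7.6532*d^4 - 25.7586*d^3 - 9.3851*d^2 + 35.3152*d + 7.5648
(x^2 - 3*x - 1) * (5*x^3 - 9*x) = 5*x^5 - 15*x^4 - 14*x^3 + 27*x^2 + 9*x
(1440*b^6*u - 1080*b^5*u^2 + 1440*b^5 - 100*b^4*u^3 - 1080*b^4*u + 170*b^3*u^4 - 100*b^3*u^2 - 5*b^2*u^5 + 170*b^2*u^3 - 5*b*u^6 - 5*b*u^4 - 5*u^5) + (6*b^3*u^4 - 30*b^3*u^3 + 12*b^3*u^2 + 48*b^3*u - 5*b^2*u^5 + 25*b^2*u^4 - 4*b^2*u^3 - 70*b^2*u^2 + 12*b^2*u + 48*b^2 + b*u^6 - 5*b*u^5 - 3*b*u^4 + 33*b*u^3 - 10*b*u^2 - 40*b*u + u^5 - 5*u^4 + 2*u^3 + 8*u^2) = 1440*b^6*u - 1080*b^5*u^2 + 1440*b^5 - 100*b^4*u^3 - 1080*b^4*u + 176*b^3*u^4 - 30*b^3*u^3 - 88*b^3*u^2 + 48*b^3*u - 10*b^2*u^5 + 25*b^2*u^4 + 166*b^2*u^3 - 70*b^2*u^2 + 12*b^2*u + 48*b^2 - 4*b*u^6 - 5*b*u^5 - 8*b*u^4 + 33*b*u^3 - 10*b*u^2 - 40*b*u - 4*u^5 - 5*u^4 + 2*u^3 + 8*u^2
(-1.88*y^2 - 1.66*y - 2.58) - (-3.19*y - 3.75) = -1.88*y^2 + 1.53*y + 1.17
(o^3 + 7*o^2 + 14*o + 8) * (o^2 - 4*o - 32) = o^5 + 3*o^4 - 46*o^3 - 272*o^2 - 480*o - 256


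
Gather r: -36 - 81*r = -81*r - 36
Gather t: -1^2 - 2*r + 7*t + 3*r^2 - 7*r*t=3*r^2 - 2*r + t*(7 - 7*r) - 1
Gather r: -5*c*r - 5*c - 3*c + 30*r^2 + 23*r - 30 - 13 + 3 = -8*c + 30*r^2 + r*(23 - 5*c) - 40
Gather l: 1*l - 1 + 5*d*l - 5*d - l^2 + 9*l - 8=-5*d - l^2 + l*(5*d + 10) - 9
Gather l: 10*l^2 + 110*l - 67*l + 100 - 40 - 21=10*l^2 + 43*l + 39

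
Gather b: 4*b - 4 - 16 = 4*b - 20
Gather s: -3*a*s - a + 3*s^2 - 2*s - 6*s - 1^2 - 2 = -a + 3*s^2 + s*(-3*a - 8) - 3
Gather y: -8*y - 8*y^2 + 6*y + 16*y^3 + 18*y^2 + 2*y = 16*y^3 + 10*y^2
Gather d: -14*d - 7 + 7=-14*d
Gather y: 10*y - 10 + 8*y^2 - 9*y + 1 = 8*y^2 + y - 9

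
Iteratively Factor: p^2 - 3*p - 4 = (p - 4)*(p + 1)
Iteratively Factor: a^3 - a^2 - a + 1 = (a - 1)*(a^2 - 1) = (a - 1)^2*(a + 1)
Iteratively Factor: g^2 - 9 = (g - 3)*(g + 3)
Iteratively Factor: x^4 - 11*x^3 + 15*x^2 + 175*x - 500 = (x - 5)*(x^3 - 6*x^2 - 15*x + 100) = (x - 5)^2*(x^2 - x - 20) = (x - 5)^3*(x + 4)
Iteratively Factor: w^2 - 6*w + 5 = (w - 1)*(w - 5)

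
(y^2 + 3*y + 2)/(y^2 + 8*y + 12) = (y + 1)/(y + 6)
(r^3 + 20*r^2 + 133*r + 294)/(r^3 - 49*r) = (r^2 + 13*r + 42)/(r*(r - 7))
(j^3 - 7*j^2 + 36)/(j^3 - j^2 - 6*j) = (j - 6)/j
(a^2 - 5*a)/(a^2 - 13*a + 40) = a/(a - 8)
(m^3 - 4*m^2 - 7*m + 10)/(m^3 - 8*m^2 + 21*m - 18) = (m^3 - 4*m^2 - 7*m + 10)/(m^3 - 8*m^2 + 21*m - 18)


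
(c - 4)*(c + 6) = c^2 + 2*c - 24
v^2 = v^2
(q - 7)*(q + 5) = q^2 - 2*q - 35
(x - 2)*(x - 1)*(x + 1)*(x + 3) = x^4 + x^3 - 7*x^2 - x + 6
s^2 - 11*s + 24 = (s - 8)*(s - 3)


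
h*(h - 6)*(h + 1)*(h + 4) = h^4 - h^3 - 26*h^2 - 24*h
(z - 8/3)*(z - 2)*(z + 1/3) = z^3 - 13*z^2/3 + 34*z/9 + 16/9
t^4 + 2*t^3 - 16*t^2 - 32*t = t*(t - 4)*(t + 2)*(t + 4)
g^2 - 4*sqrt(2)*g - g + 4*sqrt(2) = (g - 1)*(g - 4*sqrt(2))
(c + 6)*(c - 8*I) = c^2 + 6*c - 8*I*c - 48*I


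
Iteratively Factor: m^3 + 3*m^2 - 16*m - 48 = (m + 4)*(m^2 - m - 12) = (m - 4)*(m + 4)*(m + 3)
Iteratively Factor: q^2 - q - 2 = (q + 1)*(q - 2)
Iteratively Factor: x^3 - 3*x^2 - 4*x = (x + 1)*(x^2 - 4*x) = x*(x + 1)*(x - 4)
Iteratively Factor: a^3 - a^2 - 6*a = (a)*(a^2 - a - 6) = a*(a + 2)*(a - 3)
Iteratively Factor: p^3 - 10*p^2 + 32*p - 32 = (p - 2)*(p^2 - 8*p + 16) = (p - 4)*(p - 2)*(p - 4)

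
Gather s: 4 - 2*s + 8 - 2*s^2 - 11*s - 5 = -2*s^2 - 13*s + 7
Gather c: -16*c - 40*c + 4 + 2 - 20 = -56*c - 14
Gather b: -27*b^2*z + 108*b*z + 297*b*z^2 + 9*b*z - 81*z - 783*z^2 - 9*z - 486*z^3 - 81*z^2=-27*b^2*z + b*(297*z^2 + 117*z) - 486*z^3 - 864*z^2 - 90*z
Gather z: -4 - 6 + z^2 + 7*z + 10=z^2 + 7*z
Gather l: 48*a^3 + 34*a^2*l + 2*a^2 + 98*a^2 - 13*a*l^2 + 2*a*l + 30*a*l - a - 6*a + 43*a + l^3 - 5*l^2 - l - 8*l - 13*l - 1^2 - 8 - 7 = 48*a^3 + 100*a^2 + 36*a + l^3 + l^2*(-13*a - 5) + l*(34*a^2 + 32*a - 22) - 16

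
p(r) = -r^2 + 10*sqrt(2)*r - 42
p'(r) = -2*r + 10*sqrt(2)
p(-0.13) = -43.86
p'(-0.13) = 14.40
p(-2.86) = -90.63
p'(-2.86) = 19.86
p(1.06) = -28.13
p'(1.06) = 12.02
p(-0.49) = -49.17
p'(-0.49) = 15.12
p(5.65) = 5.98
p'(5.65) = 2.84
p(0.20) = -39.21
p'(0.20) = 13.74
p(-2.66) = -86.69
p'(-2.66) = 19.46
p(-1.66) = -68.23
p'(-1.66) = 17.46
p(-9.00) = -250.28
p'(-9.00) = 32.14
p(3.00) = -8.57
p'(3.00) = 8.14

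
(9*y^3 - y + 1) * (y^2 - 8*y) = 9*y^5 - 72*y^4 - y^3 + 9*y^2 - 8*y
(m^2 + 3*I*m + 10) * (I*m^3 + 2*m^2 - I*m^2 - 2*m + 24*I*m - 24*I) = I*m^5 - m^4 - I*m^4 + m^3 + 40*I*m^3 - 52*m^2 - 40*I*m^2 + 52*m + 240*I*m - 240*I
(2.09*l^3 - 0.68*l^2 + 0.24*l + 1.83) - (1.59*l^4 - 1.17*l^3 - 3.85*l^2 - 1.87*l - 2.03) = -1.59*l^4 + 3.26*l^3 + 3.17*l^2 + 2.11*l + 3.86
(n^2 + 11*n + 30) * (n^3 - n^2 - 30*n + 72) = n^5 + 10*n^4 - 11*n^3 - 288*n^2 - 108*n + 2160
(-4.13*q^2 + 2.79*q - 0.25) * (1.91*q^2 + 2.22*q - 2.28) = -7.8883*q^4 - 3.8397*q^3 + 15.1327*q^2 - 6.9162*q + 0.57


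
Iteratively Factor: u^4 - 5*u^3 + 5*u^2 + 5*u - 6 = (u - 1)*(u^3 - 4*u^2 + u + 6) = (u - 1)*(u + 1)*(u^2 - 5*u + 6) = (u - 2)*(u - 1)*(u + 1)*(u - 3)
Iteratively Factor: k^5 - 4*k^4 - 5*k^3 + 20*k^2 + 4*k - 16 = (k + 1)*(k^4 - 5*k^3 + 20*k - 16) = (k - 4)*(k + 1)*(k^3 - k^2 - 4*k + 4) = (k - 4)*(k - 1)*(k + 1)*(k^2 - 4) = (k - 4)*(k - 1)*(k + 1)*(k + 2)*(k - 2)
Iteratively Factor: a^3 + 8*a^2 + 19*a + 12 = (a + 3)*(a^2 + 5*a + 4) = (a + 1)*(a + 3)*(a + 4)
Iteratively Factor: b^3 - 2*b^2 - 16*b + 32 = (b - 4)*(b^2 + 2*b - 8) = (b - 4)*(b - 2)*(b + 4)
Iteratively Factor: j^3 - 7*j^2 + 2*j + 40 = (j - 5)*(j^2 - 2*j - 8) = (j - 5)*(j - 4)*(j + 2)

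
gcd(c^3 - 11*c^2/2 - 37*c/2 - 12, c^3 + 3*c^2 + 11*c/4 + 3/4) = c^2 + 5*c/2 + 3/2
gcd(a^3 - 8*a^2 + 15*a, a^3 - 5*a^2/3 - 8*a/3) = a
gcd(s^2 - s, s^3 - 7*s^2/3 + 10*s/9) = s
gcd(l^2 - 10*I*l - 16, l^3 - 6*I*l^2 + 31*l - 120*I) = l - 8*I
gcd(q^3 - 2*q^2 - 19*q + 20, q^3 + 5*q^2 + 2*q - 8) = q^2 + 3*q - 4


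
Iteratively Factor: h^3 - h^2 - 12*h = (h + 3)*(h^2 - 4*h) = (h - 4)*(h + 3)*(h)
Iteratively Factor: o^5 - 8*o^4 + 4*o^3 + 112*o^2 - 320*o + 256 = (o - 4)*(o^4 - 4*o^3 - 12*o^2 + 64*o - 64) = (o - 4)^2*(o^3 - 12*o + 16) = (o - 4)^2*(o - 2)*(o^2 + 2*o - 8) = (o - 4)^2*(o - 2)*(o + 4)*(o - 2)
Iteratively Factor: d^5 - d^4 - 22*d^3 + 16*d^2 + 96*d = (d + 4)*(d^4 - 5*d^3 - 2*d^2 + 24*d) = (d - 4)*(d + 4)*(d^3 - d^2 - 6*d) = (d - 4)*(d - 3)*(d + 4)*(d^2 + 2*d) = (d - 4)*(d - 3)*(d + 2)*(d + 4)*(d)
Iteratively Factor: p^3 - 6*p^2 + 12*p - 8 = (p - 2)*(p^2 - 4*p + 4) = (p - 2)^2*(p - 2)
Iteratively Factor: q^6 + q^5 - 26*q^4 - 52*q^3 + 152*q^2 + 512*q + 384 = (q + 2)*(q^5 - q^4 - 24*q^3 - 4*q^2 + 160*q + 192) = (q - 4)*(q + 2)*(q^4 + 3*q^3 - 12*q^2 - 52*q - 48) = (q - 4)^2*(q + 2)*(q^3 + 7*q^2 + 16*q + 12) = (q - 4)^2*(q + 2)*(q + 3)*(q^2 + 4*q + 4) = (q - 4)^2*(q + 2)^2*(q + 3)*(q + 2)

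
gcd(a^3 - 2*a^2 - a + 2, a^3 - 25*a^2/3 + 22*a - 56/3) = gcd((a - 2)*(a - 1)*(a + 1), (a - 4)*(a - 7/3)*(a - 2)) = a - 2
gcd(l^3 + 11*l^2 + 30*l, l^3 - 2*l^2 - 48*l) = l^2 + 6*l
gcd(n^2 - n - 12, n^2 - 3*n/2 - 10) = n - 4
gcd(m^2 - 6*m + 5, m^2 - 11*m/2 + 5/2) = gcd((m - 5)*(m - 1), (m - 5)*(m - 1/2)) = m - 5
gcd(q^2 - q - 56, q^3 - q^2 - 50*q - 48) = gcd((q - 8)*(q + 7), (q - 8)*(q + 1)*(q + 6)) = q - 8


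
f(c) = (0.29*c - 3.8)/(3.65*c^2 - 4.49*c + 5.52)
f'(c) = (4.49 - 7.3*c)*(0.29*c - 3.8)/(3.65*c^2 - 4.49*c + 5.52)^2 + 0.29/(3.65*c^2 - 4.49*c + 5.52) = (-1.0585*c^2 + 27.74*c - 15.4612)/(13.3225*c^4 - 32.777*c^3 + 60.4561*c^2 - 49.5696*c + 30.4704)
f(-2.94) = -0.09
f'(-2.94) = -0.04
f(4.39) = -0.05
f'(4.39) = 0.03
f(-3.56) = -0.07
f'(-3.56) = -0.03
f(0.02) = -0.70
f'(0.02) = -0.51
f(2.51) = -0.18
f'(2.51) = 0.16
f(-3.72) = -0.07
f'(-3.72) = -0.03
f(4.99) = -0.03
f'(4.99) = 0.02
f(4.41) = -0.04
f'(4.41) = 0.03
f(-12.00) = -0.01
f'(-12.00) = -0.00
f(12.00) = -0.00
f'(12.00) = 0.00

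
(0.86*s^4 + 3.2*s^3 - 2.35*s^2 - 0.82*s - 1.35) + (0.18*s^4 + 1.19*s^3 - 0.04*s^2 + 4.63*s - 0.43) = 1.04*s^4 + 4.39*s^3 - 2.39*s^2 + 3.81*s - 1.78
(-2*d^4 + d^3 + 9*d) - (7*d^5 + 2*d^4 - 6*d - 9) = -7*d^5 - 4*d^4 + d^3 + 15*d + 9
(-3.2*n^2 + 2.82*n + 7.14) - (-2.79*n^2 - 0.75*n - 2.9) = -0.41*n^2 + 3.57*n + 10.04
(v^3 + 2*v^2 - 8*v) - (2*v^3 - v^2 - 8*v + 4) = -v^3 + 3*v^2 - 4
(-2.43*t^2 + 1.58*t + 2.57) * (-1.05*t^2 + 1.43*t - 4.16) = 2.5515*t^4 - 5.1339*t^3 + 9.6697*t^2 - 2.8977*t - 10.6912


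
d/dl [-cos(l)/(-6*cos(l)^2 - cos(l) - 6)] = -6*sin(l)^3/(6*cos(l)^2 + cos(l) + 6)^2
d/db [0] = 0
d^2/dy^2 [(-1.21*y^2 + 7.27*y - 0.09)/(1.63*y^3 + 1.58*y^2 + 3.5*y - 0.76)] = (-6.429698*y^6 + 115.893978*y^5 + 150.887796*y^4 - 57.964292*y^3 + 94.926348*y^2 + 48.723744*y + 34.857464)/(4.330747*y^9 + 12.593706*y^8 + 40.104846*y^7 + 51.96998*y^6 + 74.370876*y^5 + 26.358408*y^4 + 20.482664*y^3 - 25.192176*y^2 + 6.0648*y - 0.438976)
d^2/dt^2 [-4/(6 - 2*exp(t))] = 2*(exp(t) + 3)*exp(t)/(exp(t) - 3)^3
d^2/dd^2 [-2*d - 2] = 0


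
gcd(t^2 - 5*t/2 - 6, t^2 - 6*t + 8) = t - 4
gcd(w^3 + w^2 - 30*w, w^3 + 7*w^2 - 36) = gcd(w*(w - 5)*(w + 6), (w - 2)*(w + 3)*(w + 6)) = w + 6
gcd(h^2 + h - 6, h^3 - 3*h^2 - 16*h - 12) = 1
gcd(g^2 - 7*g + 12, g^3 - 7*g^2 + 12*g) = g^2 - 7*g + 12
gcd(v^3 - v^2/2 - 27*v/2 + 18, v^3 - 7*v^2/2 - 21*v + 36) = v^2 + 5*v/2 - 6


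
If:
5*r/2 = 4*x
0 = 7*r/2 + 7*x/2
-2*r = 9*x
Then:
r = 0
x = 0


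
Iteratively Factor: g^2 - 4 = (g + 2)*(g - 2)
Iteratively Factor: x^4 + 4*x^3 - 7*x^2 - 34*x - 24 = (x + 2)*(x^3 + 2*x^2 - 11*x - 12) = (x - 3)*(x + 2)*(x^2 + 5*x + 4) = (x - 3)*(x + 2)*(x + 4)*(x + 1)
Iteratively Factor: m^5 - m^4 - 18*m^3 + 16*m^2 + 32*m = (m - 2)*(m^4 + m^3 - 16*m^2 - 16*m) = (m - 2)*(m + 4)*(m^3 - 3*m^2 - 4*m) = (m - 2)*(m + 1)*(m + 4)*(m^2 - 4*m) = (m - 4)*(m - 2)*(m + 1)*(m + 4)*(m)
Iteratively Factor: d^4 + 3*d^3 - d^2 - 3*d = (d + 3)*(d^3 - d) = (d - 1)*(d + 3)*(d^2 + d) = d*(d - 1)*(d + 3)*(d + 1)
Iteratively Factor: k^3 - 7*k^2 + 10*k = (k - 5)*(k^2 - 2*k) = (k - 5)*(k - 2)*(k)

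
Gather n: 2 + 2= 4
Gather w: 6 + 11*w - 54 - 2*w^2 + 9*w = -2*w^2 + 20*w - 48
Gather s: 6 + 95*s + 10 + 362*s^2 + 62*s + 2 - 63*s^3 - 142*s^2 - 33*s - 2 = -63*s^3 + 220*s^2 + 124*s + 16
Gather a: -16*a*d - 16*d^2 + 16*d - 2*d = -16*a*d - 16*d^2 + 14*d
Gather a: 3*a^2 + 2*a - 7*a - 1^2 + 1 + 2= 3*a^2 - 5*a + 2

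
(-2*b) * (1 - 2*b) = 4*b^2 - 2*b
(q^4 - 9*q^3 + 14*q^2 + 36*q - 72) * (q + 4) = q^5 - 5*q^4 - 22*q^3 + 92*q^2 + 72*q - 288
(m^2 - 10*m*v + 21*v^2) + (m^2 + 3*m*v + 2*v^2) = 2*m^2 - 7*m*v + 23*v^2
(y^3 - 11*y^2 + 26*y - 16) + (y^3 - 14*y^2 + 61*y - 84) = 2*y^3 - 25*y^2 + 87*y - 100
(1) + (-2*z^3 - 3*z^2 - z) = -2*z^3 - 3*z^2 - z + 1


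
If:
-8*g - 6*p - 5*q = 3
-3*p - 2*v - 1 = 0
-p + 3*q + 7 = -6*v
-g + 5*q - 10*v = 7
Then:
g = -241/828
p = 73/276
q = -187/414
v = -165/184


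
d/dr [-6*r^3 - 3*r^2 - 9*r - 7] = -18*r^2 - 6*r - 9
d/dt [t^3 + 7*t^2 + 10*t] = 3*t^2 + 14*t + 10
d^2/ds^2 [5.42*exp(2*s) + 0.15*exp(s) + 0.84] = (21.68*exp(s) + 0.15)*exp(s)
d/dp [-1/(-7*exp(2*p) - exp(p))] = (-14*exp(p) - 1)*exp(-p)/(7*exp(p) + 1)^2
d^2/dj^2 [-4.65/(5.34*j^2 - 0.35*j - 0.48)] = (-265.19508*j^2 + 17.3817*j + 4.65*(10.68*j - 0.35)*(21.36*j - 0.7) + 23.83776)/(-5.34*j^2 + 0.35*j + 0.48)^3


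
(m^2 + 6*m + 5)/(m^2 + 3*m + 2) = (m + 5)/(m + 2)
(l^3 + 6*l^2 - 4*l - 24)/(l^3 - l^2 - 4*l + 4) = (l + 6)/(l - 1)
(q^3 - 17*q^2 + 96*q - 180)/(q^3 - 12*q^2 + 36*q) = (q - 5)/q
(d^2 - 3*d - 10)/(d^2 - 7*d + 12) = (d^2 - 3*d - 10)/(d^2 - 7*d + 12)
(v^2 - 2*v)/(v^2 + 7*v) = (v - 2)/(v + 7)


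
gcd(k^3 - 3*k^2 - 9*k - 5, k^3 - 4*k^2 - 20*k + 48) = 1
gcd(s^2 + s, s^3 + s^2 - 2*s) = s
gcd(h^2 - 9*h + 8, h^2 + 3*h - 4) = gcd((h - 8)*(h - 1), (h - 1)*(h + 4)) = h - 1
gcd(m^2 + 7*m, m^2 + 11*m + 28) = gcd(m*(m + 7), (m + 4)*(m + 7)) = m + 7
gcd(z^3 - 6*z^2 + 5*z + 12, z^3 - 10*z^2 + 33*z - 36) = z^2 - 7*z + 12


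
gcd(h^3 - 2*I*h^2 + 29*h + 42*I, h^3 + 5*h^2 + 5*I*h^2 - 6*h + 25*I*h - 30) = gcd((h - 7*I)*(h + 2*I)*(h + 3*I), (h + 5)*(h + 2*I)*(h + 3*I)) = h^2 + 5*I*h - 6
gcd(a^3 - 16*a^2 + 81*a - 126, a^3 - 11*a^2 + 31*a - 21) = a^2 - 10*a + 21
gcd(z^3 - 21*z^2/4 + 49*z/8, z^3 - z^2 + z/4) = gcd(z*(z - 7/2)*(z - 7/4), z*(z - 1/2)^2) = z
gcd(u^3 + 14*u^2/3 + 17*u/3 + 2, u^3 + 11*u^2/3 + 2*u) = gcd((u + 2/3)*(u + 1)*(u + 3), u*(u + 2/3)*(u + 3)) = u^2 + 11*u/3 + 2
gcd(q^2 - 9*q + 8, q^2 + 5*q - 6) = q - 1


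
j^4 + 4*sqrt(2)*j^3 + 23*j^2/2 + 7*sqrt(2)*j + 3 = (j + sqrt(2)/2)*(j + sqrt(2))^2*(j + 3*sqrt(2)/2)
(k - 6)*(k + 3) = k^2 - 3*k - 18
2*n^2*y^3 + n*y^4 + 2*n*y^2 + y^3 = y^2*(2*n + y)*(n*y + 1)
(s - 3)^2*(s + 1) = s^3 - 5*s^2 + 3*s + 9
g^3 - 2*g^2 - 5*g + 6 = (g - 3)*(g - 1)*(g + 2)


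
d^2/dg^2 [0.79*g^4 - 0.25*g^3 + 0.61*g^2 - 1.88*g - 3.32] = 9.48*g^2 - 1.5*g + 1.22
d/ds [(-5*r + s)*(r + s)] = -4*r + 2*s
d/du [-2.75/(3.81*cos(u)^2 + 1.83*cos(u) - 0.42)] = -(20.955*cos(u) + 5.0325)*sin(u)/(3.81*cos(u)^2 + 1.83*cos(u) - 0.42)^2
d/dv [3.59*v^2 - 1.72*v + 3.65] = 7.18*v - 1.72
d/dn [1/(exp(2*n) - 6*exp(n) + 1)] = 2*(3 - exp(n))*exp(n)/(exp(2*n) - 6*exp(n) + 1)^2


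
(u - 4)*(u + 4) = u^2 - 16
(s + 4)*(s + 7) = s^2 + 11*s + 28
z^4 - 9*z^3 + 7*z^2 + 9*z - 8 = (z - 8)*(z - 1)^2*(z + 1)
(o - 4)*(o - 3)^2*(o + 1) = o^4 - 9*o^3 + 23*o^2 - 3*o - 36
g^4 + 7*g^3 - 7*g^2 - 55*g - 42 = (g - 3)*(g + 1)*(g + 2)*(g + 7)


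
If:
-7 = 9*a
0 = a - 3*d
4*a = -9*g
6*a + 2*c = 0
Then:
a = -7/9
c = 7/3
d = -7/27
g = 28/81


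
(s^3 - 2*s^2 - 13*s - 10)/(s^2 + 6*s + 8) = (s^2 - 4*s - 5)/(s + 4)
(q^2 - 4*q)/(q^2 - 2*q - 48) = q*(4 - q)/(-q^2 + 2*q + 48)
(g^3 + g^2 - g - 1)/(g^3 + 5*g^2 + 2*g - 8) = (g^2 + 2*g + 1)/(g^2 + 6*g + 8)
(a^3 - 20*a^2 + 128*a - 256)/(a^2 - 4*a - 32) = (a^2 - 12*a + 32)/(a + 4)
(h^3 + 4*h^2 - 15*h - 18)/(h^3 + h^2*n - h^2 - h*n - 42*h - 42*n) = (h^2 - 2*h - 3)/(h^2 + h*n - 7*h - 7*n)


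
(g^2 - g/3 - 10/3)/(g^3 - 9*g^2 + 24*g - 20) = (g + 5/3)/(g^2 - 7*g + 10)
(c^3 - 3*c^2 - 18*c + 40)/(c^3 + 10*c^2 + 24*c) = (c^2 - 7*c + 10)/(c*(c + 6))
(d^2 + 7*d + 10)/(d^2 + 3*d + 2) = (d + 5)/(d + 1)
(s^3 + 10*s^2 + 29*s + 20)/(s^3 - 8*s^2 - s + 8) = (s^2 + 9*s + 20)/(s^2 - 9*s + 8)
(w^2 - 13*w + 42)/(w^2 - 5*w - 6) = (w - 7)/(w + 1)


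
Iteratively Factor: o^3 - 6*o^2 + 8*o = (o)*(o^2 - 6*o + 8) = o*(o - 2)*(o - 4)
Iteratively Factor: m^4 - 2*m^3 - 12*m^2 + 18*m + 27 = (m - 3)*(m^3 + m^2 - 9*m - 9) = (m - 3)^2*(m^2 + 4*m + 3) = (m - 3)^2*(m + 3)*(m + 1)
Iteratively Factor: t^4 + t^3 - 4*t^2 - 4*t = (t)*(t^3 + t^2 - 4*t - 4) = t*(t - 2)*(t^2 + 3*t + 2) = t*(t - 2)*(t + 1)*(t + 2)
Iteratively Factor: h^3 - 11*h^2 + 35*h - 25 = (h - 5)*(h^2 - 6*h + 5) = (h - 5)*(h - 1)*(h - 5)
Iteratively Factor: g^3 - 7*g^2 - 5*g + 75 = (g - 5)*(g^2 - 2*g - 15) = (g - 5)*(g + 3)*(g - 5)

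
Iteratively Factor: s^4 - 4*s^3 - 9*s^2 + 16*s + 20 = (s + 2)*(s^3 - 6*s^2 + 3*s + 10) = (s - 2)*(s + 2)*(s^2 - 4*s - 5) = (s - 5)*(s - 2)*(s + 2)*(s + 1)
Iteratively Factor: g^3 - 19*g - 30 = (g - 5)*(g^2 + 5*g + 6) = (g - 5)*(g + 2)*(g + 3)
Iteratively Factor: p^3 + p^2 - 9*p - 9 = (p + 1)*(p^2 - 9) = (p - 3)*(p + 1)*(p + 3)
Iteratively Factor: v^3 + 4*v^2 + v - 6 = (v - 1)*(v^2 + 5*v + 6) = (v - 1)*(v + 2)*(v + 3)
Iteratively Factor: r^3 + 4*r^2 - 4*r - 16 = (r - 2)*(r^2 + 6*r + 8) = (r - 2)*(r + 2)*(r + 4)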